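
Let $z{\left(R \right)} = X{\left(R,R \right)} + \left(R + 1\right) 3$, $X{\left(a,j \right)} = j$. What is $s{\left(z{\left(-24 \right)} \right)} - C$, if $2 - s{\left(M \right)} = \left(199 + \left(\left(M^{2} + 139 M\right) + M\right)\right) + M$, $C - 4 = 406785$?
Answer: $-402522$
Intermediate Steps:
$C = 406789$ ($C = 4 + 406785 = 406789$)
$z{\left(R \right)} = 3 + 4 R$ ($z{\left(R \right)} = R + \left(R + 1\right) 3 = R + \left(1 + R\right) 3 = R + \left(3 + 3 R\right) = 3 + 4 R$)
$s{\left(M \right)} = -197 - M^{2} - 141 M$ ($s{\left(M \right)} = 2 - \left(\left(199 + \left(\left(M^{2} + 139 M\right) + M\right)\right) + M\right) = 2 - \left(\left(199 + \left(M^{2} + 140 M\right)\right) + M\right) = 2 - \left(\left(199 + M^{2} + 140 M\right) + M\right) = 2 - \left(199 + M^{2} + 141 M\right) = -197 - M^{2} - 141 M$)
$s{\left(z{\left(-24 \right)} \right)} - C = \left(-197 - \left(3 + 4 \left(-24\right)\right)^{2} - 141 \left(3 + 4 \left(-24\right)\right)\right) - 406789 = \left(-197 - \left(3 - 96\right)^{2} - 141 \left(3 - 96\right)\right) - 406789 = \left(-197 - \left(-93\right)^{2} - -13113\right) - 406789 = \left(-197 - 8649 + 13113\right) - 406789 = 4267 - 406789 = -402522$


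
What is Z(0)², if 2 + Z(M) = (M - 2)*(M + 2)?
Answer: 36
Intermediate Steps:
Z(M) = -2 + (-2 + M)*(2 + M) (Z(M) = -2 + (M - 2)*(M + 2) = -2 + (-2 + M)*(2 + M))
Z(0)² = (-6 + 0²)² = (-6 + 0)² = (-6)² = 36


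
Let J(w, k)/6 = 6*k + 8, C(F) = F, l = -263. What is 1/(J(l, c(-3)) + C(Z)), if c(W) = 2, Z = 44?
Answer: 1/164 ≈ 0.0060976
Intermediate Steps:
J(w, k) = 48 + 36*k (J(w, k) = 6*(6*k + 8) = 6*(8 + 6*k) = 48 + 36*k)
1/(J(l, c(-3)) + C(Z)) = 1/((48 + 36*2) + 44) = 1/((48 + 72) + 44) = 1/(120 + 44) = 1/164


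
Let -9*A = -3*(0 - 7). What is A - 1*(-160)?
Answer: 473/3 ≈ 157.67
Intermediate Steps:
A = -7/3 (A = -(-1)*(0 - 7)/3 = -(-1)*(-7)/3 = -⅑*21 = -7/3 ≈ -2.3333)
A - 1*(-160) = -7/3 - 1*(-160) = -7/3 + 160 = 473/3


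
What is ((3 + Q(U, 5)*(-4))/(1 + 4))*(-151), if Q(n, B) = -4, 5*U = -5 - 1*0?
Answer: -2869/5 ≈ -573.80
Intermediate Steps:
U = -1 (U = (-5 - 1*0)/5 = (-5 + 0)/5 = (1/5)*(-5) = -1)
((3 + Q(U, 5)*(-4))/(1 + 4))*(-151) = ((3 - 4*(-4))/(1 + 4))*(-151) = ((3 + 16)/5)*(-151) = (19*(1/5))*(-151) = (19/5)*(-151) = -2869/5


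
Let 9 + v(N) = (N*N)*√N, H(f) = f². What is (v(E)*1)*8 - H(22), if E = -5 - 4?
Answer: -556 + 1944*I ≈ -556.0 + 1944.0*I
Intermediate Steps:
E = -9
v(N) = -9 + N^(5/2) (v(N) = -9 + (N*N)*√N = -9 + N²*√N = -9 + N^(5/2))
(v(E)*1)*8 - H(22) = ((-9 + (-9)^(5/2))*1)*8 - 1*22² = ((-9 + 243*I)*1)*8 - 1*484 = (-9 + 243*I)*8 - 484 = (-72 + 1944*I) - 484 = -556 + 1944*I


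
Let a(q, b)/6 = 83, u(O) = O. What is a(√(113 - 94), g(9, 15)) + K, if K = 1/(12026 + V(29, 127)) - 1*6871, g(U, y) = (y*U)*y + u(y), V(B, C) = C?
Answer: -77451068/12153 ≈ -6373.0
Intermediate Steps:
g(U, y) = y + U*y² (g(U, y) = (y*U)*y + y = (U*y)*y + y = U*y² + y = y + U*y²)
a(q, b) = 498 (a(q, b) = 6*83 = 498)
K = -83503262/12153 (K = 1/(12026 + 127) - 1*6871 = 1/12153 - 6871 = -83503262/12153 ≈ -6871.0)
a(√(113 - 94), g(9, 15)) + K = 498 - 83503262/12153 = -77451068/12153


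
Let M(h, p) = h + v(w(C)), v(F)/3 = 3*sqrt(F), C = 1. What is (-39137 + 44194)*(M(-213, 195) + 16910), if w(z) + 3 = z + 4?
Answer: 84436729 + 45513*sqrt(2) ≈ 8.4501e+7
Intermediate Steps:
w(z) = 1 + z (w(z) = -3 + (z + 4) = -3 + (4 + z) = 1 + z)
v(F) = 9*sqrt(F) (v(F) = 3*(3*sqrt(F)) = 9*sqrt(F))
M(h, p) = h + 9*sqrt(2) (M(h, p) = h + 9*sqrt(1 + 1) = h + 9*sqrt(2))
(-39137 + 44194)*(M(-213, 195) + 16910) = (-39137 + 44194)*((-213 + 9*sqrt(2)) + 16910) = 5057*(16697 + 9*sqrt(2)) = 84436729 + 45513*sqrt(2)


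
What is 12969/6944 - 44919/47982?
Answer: 51726837/55531168 ≈ 0.93149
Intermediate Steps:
12969/6944 - 44919/47982 = 12969*(1/6944) - 44919*1/47982 = 12969/6944 - 14973/15994 = 51726837/55531168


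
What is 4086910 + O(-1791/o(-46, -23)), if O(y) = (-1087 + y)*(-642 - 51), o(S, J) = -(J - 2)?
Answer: 122246188/25 ≈ 4.8898e+6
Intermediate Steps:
o(S, J) = 2 - J (o(S, J) = -(-2 + J) = 2 - J)
O(y) = 753291 - 693*y (O(y) = (-1087 + y)*(-693) = 753291 - 693*y)
4086910 + O(-1791/o(-46, -23)) = 4086910 + (753291 - (-1241163)/(2 - 1*(-23))) = 4086910 + (753291 - (-1241163)/(2 + 23)) = 4086910 + (753291 - (-1241163)/25) = 4086910 + (753291 - 693*(-1791/25)) = 4086910 + (753291 + 1241163/25) = 4086910 + 20073438/25 = 122246188/25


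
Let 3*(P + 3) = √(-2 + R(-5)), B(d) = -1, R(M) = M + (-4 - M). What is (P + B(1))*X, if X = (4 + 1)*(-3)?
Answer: 60 - 5*I*√6 ≈ 60.0 - 12.247*I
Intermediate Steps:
R(M) = -4
X = -15 (X = 5*(-3) = -15)
P = -3 + I*√6/3 (P = -3 + √(-2 - 4)/3 = -3 + √(-6)/3 = -3 + (I*√6)/3 = -3 + I*√6/3 ≈ -3.0 + 0.8165*I)
(P + B(1))*X = ((-3 + I*√6/3) - 1)*(-15) = (-4 + I*√6/3)*(-15) = 60 - 5*I*√6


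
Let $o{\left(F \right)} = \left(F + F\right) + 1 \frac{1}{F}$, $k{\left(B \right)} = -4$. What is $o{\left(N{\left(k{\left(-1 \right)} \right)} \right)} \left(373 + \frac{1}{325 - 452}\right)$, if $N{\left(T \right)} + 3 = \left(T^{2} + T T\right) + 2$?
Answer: $\frac{91092510}{3937} \approx 23138.0$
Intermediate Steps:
$N{\left(T \right)} = -1 + 2 T^{2}$ ($N{\left(T \right)} = -3 + \left(\left(T^{2} + T T\right) + 2\right) = -3 + \left(\left(T^{2} + T^{2}\right) + 2\right) = -3 + \left(2 T^{2} + 2\right) = -3 + \left(2 + 2 T^{2}\right) = -1 + 2 T^{2}$)
$o{\left(F \right)} = \frac{1}{F} + 2 F$ ($o{\left(F \right)} = 2 F + \frac{1}{F} = \frac{1}{F} + 2 F$)
$o{\left(N{\left(k{\left(-1 \right)} \right)} \right)} \left(373 + \frac{1}{325 - 452}\right) = \left(\frac{1}{-1 + 2 \left(-4\right)^{2}} + 2 \left(-1 + 2 \left(-4\right)^{2}\right)\right) \left(373 + \frac{1}{325 - 452}\right) = \left(\frac{1}{-1 + 2 \cdot 16} + 2 \left(-1 + 2 \cdot 16\right)\right) \left(373 + \frac{1}{-127}\right) = \left(\frac{1}{-1 + 32} + 2 \left(-1 + 32\right)\right) \left(373 - \frac{1}{127}\right) = \left(\frac{1}{31} + 2 \cdot 31\right) \frac{47370}{127} = \left(\frac{1}{31} + 62\right) \frac{47370}{127} = \frac{1923}{31} \cdot \frac{47370}{127} = \frac{91092510}{3937}$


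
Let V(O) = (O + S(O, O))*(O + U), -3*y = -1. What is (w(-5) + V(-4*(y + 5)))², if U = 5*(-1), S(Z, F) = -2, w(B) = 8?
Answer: 31382404/81 ≈ 3.8744e+5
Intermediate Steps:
y = ⅓ (y = -⅓*(-1) = ⅓ ≈ 0.33333)
U = -5
V(O) = (-5 + O)*(-2 + O) (V(O) = (O - 2)*(O - 5) = (-2 + O)*(-5 + O) = (-5 + O)*(-2 + O))
(w(-5) + V(-4*(y + 5)))² = (8 + (10 + (-4*(⅓ + 5))² - (-28)*(⅓ + 5)))² = (8 + (10 + (-4*16/3)² - (-28)*16/3))² = (8 + (10 + (-64/3)² - 7*(-64/3)))² = (8 + (10 + 4096/9 + 448/3))² = (8 + 5530/9)² = (5602/9)² = 31382404/81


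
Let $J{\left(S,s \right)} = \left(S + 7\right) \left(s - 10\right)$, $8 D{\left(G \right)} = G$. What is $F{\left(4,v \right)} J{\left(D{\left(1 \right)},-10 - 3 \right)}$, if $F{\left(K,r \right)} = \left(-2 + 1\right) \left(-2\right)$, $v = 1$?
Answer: $- \frac{1311}{4} \approx -327.75$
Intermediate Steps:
$D{\left(G \right)} = \frac{G}{8}$
$F{\left(K,r \right)} = 2$ ($F{\left(K,r \right)} = \left(-1\right) \left(-2\right) = 2$)
$J{\left(S,s \right)} = \left(-10 + s\right) \left(7 + S\right)$ ($J{\left(S,s \right)} = \left(7 + S\right) \left(-10 + s\right) = \left(-10 + s\right) \left(7 + S\right)$)
$F{\left(4,v \right)} J{\left(D{\left(1 \right)},-10 - 3 \right)} = 2 \left(-70 - 10 \cdot \frac{1}{8} \cdot 1 + 7 \left(-10 - 3\right) + \frac{1}{8} \cdot 1 \left(-10 - 3\right)\right) = 2 \left(-70 - \frac{5}{4} + 7 \left(-10 - 3\right) + \frac{-10 - 3}{8}\right) = 2 \left(-70 - \frac{5}{4} + 7 \left(-13\right) + \frac{1}{8} \left(-13\right)\right) = 2 \left(-70 - \frac{5}{4} - 91 - \frac{13}{8}\right) = 2 \left(- \frac{1311}{8}\right) = - \frac{1311}{4}$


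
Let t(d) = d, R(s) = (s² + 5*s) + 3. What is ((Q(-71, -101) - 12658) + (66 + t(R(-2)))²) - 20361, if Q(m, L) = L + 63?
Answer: -29088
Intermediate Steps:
R(s) = 3 + s² + 5*s
Q(m, L) = 63 + L
((Q(-71, -101) - 12658) + (66 + t(R(-2)))²) - 20361 = (((63 - 101) - 12658) + (66 + (3 + (-2)² + 5*(-2)))²) - 20361 = ((-38 - 12658) + (66 + (3 + 4 - 10))²) - 20361 = (-12696 + (66 - 3)²) - 20361 = (-12696 + 63²) - 20361 = (-12696 + 3969) - 20361 = -8727 - 20361 = -29088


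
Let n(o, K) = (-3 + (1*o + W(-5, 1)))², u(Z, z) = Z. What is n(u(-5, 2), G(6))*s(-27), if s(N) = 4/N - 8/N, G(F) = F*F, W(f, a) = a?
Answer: 196/27 ≈ 7.2593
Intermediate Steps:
G(F) = F²
s(N) = -4/N
n(o, K) = (-2 + o)² (n(o, K) = (-3 + (1*o + 1))² = (-3 + (o + 1))² = (-3 + (1 + o))² = (-2 + o)²)
n(u(-5, 2), G(6))*s(-27) = (-2 - 5)²*(-4/(-27)) = (-7)²*(-4*(-1/27)) = 49*(4/27) = 196/27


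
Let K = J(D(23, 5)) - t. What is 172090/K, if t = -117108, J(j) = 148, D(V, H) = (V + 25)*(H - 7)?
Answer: 86045/58628 ≈ 1.4676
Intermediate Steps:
D(V, H) = (-7 + H)*(25 + V) (D(V, H) = (25 + V)*(-7 + H) = (-7 + H)*(25 + V))
K = 117256 (K = 148 - 1*(-117108) = 148 + 117108 = 117256)
172090/K = 172090/117256 = 172090*(1/117256) = 86045/58628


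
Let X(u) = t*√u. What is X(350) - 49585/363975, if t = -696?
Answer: -47/345 - 3480*√14 ≈ -13021.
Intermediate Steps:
X(u) = -696*√u
X(350) - 49585/363975 = -3480*√14 - 49585/363975 = -3480*√14 - 49585*1/363975 = -3480*√14 - 47/345 = -47/345 - 3480*√14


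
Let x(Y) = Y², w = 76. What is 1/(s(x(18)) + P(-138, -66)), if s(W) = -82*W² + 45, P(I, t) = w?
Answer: -1/8607911 ≈ -1.1617e-7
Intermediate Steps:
P(I, t) = 76
s(W) = 45 - 82*W²
1/(s(x(18)) + P(-138, -66)) = 1/((45 - 82*(18²)²) + 76) = 1/((45 - 82*324²) + 76) = 1/((45 - 82*104976) + 76) = 1/((45 - 8608032) + 76) = 1/(-8607987 + 76) = 1/(-8607911) = -1/8607911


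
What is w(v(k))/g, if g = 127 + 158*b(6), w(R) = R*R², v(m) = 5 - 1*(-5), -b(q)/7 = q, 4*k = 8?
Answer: -1000/6509 ≈ -0.15363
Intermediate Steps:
k = 2 (k = (¼)*8 = 2)
b(q) = -7*q
v(m) = 10 (v(m) = 5 + 5 = 10)
w(R) = R³
g = -6509 (g = 127 + 158*(-7*6) = 127 + 158*(-42) = 127 - 6636 = -6509)
w(v(k))/g = 10³/(-6509) = 1000*(-1/6509) = -1000/6509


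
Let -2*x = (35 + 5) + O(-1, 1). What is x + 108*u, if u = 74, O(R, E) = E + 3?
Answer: 7970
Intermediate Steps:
O(R, E) = 3 + E
x = -22 (x = -((35 + 5) + (3 + 1))/2 = -(40 + 4)/2 = -½*44 = -22)
x + 108*u = -22 + 108*74 = -22 + 7992 = 7970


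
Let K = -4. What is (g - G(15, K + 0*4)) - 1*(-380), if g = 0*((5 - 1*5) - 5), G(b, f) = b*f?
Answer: 440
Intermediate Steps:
g = 0 (g = 0*((5 - 5) - 5) = 0*(0 - 5) = 0*(-5) = 0)
(g - G(15, K + 0*4)) - 1*(-380) = (0 - 15*(-4 + 0*4)) - 1*(-380) = (0 - 15*(-4 + 0)) + 380 = (0 - 15*(-4)) + 380 = (0 - 1*(-60)) + 380 = (0 + 60) + 380 = 60 + 380 = 440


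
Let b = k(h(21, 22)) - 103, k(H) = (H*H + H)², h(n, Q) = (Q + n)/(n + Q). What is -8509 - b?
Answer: -8410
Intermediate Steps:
h(n, Q) = 1 (h(n, Q) = (Q + n)/(Q + n) = 1)
k(H) = (H + H²)² (k(H) = (H² + H)² = (H + H²)²)
b = -99 (b = 1²*(1 + 1)² - 103 = 1*2² - 103 = 1*4 - 103 = 4 - 103 = -99)
-8509 - b = -8509 - 1*(-99) = -8509 + 99 = -8410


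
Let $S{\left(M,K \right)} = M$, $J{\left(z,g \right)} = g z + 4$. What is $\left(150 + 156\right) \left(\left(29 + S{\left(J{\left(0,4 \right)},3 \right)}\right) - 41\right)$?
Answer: $-2448$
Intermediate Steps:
$J{\left(z,g \right)} = 4 + g z$
$\left(150 + 156\right) \left(\left(29 + S{\left(J{\left(0,4 \right)},3 \right)}\right) - 41\right) = \left(150 + 156\right) \left(\left(29 + \left(4 + 4 \cdot 0\right)\right) - 41\right) = 306 \left(\left(29 + \left(4 + 0\right)\right) - 41\right) = 306 \left(\left(29 + 4\right) - 41\right) = 306 \left(33 - 41\right) = 306 \left(-8\right) = -2448$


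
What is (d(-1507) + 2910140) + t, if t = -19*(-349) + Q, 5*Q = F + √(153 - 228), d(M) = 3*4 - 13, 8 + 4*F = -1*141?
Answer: 58335251/20 + I*√3 ≈ 2.9168e+6 + 1.732*I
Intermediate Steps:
F = -149/4 (F = -2 + (-1*141)/4 = -2 + (¼)*(-141) = -2 - 141/4 = -149/4 ≈ -37.250)
d(M) = -1 (d(M) = 12 - 13 = -1)
Q = -149/20 + I*√3 (Q = (-149/4 + √(153 - 228))/5 = (-149/4 + √(-75))/5 = (-149/4 + 5*I*√3)/5 = -149/20 + I*√3 ≈ -7.45 + 1.732*I)
t = 132471/20 + I*√3 (t = -19*(-349) + (-149/20 + I*√3) = 6631 + (-149/20 + I*√3) = 132471/20 + I*√3 ≈ 6623.5 + 1.732*I)
(d(-1507) + 2910140) + t = (-1 + 2910140) + (132471/20 + I*√3) = 2910139 + (132471/20 + I*√3) = 58335251/20 + I*√3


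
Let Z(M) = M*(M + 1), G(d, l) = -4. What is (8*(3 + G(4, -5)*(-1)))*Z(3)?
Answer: 672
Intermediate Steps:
Z(M) = M*(1 + M)
(8*(3 + G(4, -5)*(-1)))*Z(3) = (8*(3 - 4*(-1)))*(3*(1 + 3)) = (8*(3 + 4))*(3*4) = (8*7)*12 = 56*12 = 672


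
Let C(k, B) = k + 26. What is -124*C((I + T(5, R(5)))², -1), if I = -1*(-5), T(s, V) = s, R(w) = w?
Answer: -15624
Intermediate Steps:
I = 5
C(k, B) = 26 + k
-124*C((I + T(5, R(5)))², -1) = -124*(26 + (5 + 5)²) = -124*(26 + 10²) = -124*(26 + 100) = -124*126 = -15624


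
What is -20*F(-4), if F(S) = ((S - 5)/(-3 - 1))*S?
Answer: 180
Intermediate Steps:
F(S) = S*(5/4 - S/4) (F(S) = ((-5 + S)/(-4))*S = ((-5 + S)*(-¼))*S = (5/4 - S/4)*S = S*(5/4 - S/4))
-20*F(-4) = -5*(-4)*(5 - 1*(-4)) = -5*(-4)*(5 + 4) = -5*(-4)*9 = -20*(-9) = 180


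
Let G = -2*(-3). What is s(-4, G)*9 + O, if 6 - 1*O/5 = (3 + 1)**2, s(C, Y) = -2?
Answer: -68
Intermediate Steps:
G = 6
O = -50 (O = 30 - 5*(3 + 1)**2 = 30 - 5*4**2 = 30 - 5*16 = 30 - 80 = -50)
s(-4, G)*9 + O = -2*9 - 50 = -18 - 50 = -68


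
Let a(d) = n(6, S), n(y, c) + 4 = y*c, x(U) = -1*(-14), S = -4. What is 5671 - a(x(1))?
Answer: 5699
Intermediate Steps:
x(U) = 14
n(y, c) = -4 + c*y (n(y, c) = -4 + y*c = -4 + c*y)
a(d) = -28 (a(d) = -4 - 4*6 = -4 - 24 = -28)
5671 - a(x(1)) = 5671 - 1*(-28) = 5671 + 28 = 5699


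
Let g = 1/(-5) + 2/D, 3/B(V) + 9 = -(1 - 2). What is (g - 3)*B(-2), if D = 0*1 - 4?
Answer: 111/80 ≈ 1.3875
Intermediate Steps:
D = -4 (D = 0 - 4 = -4)
B(V) = -3/8 (B(V) = 3/(-9 - (1 - 2)) = 3/(-9 - 1*(-1)) = 3/(-9 + 1) = 3/(-8) = 3*(-1/8) = -3/8)
g = -7/10 (g = 1/(-5) + 2/(-4) = 1*(-1/5) + 2*(-1/4) = -1/5 - 1/2 = -7/10 ≈ -0.70000)
(g - 3)*B(-2) = (-7/10 - 3)*(-3/8) = -37/10*(-3/8) = 111/80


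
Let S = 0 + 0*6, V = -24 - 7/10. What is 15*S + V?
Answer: -247/10 ≈ -24.700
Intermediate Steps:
V = -247/10 (V = -24 - 7*1/10 = -24 - 7/10 = -247/10 ≈ -24.700)
S = 0 (S = 0 + 0 = 0)
15*S + V = 15*0 - 247/10 = 0 - 247/10 = -247/10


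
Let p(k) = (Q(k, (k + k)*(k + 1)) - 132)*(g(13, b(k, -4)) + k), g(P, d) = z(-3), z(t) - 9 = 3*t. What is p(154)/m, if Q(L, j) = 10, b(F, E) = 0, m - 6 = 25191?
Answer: -18788/25197 ≈ -0.74564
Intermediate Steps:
m = 25197 (m = 6 + 25191 = 25197)
z(t) = 9 + 3*t
g(P, d) = 0 (g(P, d) = 9 + 3*(-3) = 9 - 9 = 0)
p(k) = -122*k (p(k) = (10 - 132)*(0 + k) = -122*k)
p(154)/m = -122*154/25197 = -18788*1/25197 = -18788/25197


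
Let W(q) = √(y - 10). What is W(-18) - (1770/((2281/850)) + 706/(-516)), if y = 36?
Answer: -387355807/588498 + √26 ≈ -653.11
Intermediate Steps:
W(q) = √26 (W(q) = √(36 - 10) = √26)
W(-18) - (1770/((2281/850)) + 706/(-516)) = √26 - (1770/((2281/850)) + 706/(-516)) = √26 - (1770/((2281*(1/850))) + 706*(-1/516)) = √26 - (1770/(2281/850) - 353/258) = √26 - (1770*(850/2281) - 353/258) = √26 - (1504500/2281 - 353/258) = √26 - 1*387355807/588498 = √26 - 387355807/588498 = -387355807/588498 + √26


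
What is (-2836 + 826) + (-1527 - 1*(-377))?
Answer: -3160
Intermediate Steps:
(-2836 + 826) + (-1527 - 1*(-377)) = -2010 + (-1527 + 377) = -2010 - 1150 = -3160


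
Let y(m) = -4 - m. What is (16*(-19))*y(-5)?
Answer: -304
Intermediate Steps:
(16*(-19))*y(-5) = (16*(-19))*(-4 - 1*(-5)) = -304*(-4 + 5) = -304*1 = -304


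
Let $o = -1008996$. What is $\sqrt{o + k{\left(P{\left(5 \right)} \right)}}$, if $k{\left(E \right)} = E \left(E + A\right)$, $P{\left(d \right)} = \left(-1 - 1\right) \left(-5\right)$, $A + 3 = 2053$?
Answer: $2 i \sqrt{247099} \approx 994.18 i$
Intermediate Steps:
$A = 2050$ ($A = -3 + 2053 = 2050$)
$P{\left(d \right)} = 10$ ($P{\left(d \right)} = \left(-2\right) \left(-5\right) = 10$)
$k{\left(E \right)} = E \left(2050 + E\right)$ ($k{\left(E \right)} = E \left(E + 2050\right) = E \left(2050 + E\right)$)
$\sqrt{o + k{\left(P{\left(5 \right)} \right)}} = \sqrt{-1008996 + 10 \left(2050 + 10\right)} = \sqrt{-1008996 + 10 \cdot 2060} = \sqrt{-1008996 + 20600} = \sqrt{-988396} = 2 i \sqrt{247099}$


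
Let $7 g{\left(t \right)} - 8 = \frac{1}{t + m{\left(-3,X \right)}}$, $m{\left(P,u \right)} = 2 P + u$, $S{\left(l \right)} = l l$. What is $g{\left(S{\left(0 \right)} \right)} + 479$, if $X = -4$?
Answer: $\frac{33609}{70} \approx 480.13$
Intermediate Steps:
$S{\left(l \right)} = l^{2}$
$m{\left(P,u \right)} = u + 2 P$
$g{\left(t \right)} = \frac{8}{7} + \frac{1}{7 \left(-10 + t\right)}$ ($g{\left(t \right)} = \frac{8}{7} + \frac{1}{7 \left(t + \left(-4 + 2 \left(-3\right)\right)\right)} = \frac{8}{7} + \frac{1}{7 \left(t - 10\right)} = \frac{8}{7} + \frac{1}{7 \left(-10 + t\right)}$)
$g{\left(S{\left(0 \right)} \right)} + 479 = \frac{-79 + 8 \cdot 0^{2}}{7 \left(-10 + 0^{2}\right)} + 479 = \frac{-79 + 8 \cdot 0}{7 \left(-10 + 0\right)} + 479 = \frac{-79 + 0}{7 \left(-10\right)} + 479 = \frac{1}{7} \left(- \frac{1}{10}\right) \left(-79\right) + 479 = \frac{79}{70} + 479 = \frac{33609}{70}$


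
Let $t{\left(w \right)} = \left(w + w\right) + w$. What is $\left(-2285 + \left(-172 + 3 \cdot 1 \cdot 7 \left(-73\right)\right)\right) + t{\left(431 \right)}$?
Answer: $-2697$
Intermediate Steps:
$t{\left(w \right)} = 3 w$ ($t{\left(w \right)} = 2 w + w = 3 w$)
$\left(-2285 + \left(-172 + 3 \cdot 1 \cdot 7 \left(-73\right)\right)\right) + t{\left(431 \right)} = \left(-2285 + \left(-172 + 3 \cdot 1 \cdot 7 \left(-73\right)\right)\right) + 3 \cdot 431 = \left(-2285 + \left(-172 + 3 \cdot 7 \left(-73\right)\right)\right) + 1293 = \left(-2285 + \left(-172 + 21 \left(-73\right)\right)\right) + 1293 = \left(-2285 - 1705\right) + 1293 = -3990 + 1293 = -2697$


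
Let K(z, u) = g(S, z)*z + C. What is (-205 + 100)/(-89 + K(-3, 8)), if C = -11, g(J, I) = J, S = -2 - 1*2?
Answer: 105/88 ≈ 1.1932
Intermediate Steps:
S = -4 (S = -2 - 2 = -4)
K(z, u) = -11 - 4*z (K(z, u) = -4*z - 11 = -11 - 4*z)
(-205 + 100)/(-89 + K(-3, 8)) = (-205 + 100)/(-89 + (-11 - 4*(-3))) = -105/(-89 + (-11 + 12)) = -105/(-89 + 1) = -105/(-88) = -105*(-1/88) = 105/88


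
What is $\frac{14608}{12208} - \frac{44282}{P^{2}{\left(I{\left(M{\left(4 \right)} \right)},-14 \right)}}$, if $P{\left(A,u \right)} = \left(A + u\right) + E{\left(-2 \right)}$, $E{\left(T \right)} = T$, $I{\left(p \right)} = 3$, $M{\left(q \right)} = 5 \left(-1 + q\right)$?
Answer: $- \frac{33632869}{128947} \approx -260.83$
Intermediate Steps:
$M{\left(q \right)} = -5 + 5 q$
$P{\left(A,u \right)} = -2 + A + u$ ($P{\left(A,u \right)} = \left(A + u\right) - 2 = -2 + A + u$)
$\frac{14608}{12208} - \frac{44282}{P^{2}{\left(I{\left(M{\left(4 \right)} \right)},-14 \right)}} = \frac{14608}{12208} - \frac{44282}{\left(-2 + 3 - 14\right)^{2}} = 14608 \cdot \frac{1}{12208} - \frac{44282}{\left(-13\right)^{2}} = \frac{913}{763} - \frac{44282}{169} = - \frac{33632869}{128947}$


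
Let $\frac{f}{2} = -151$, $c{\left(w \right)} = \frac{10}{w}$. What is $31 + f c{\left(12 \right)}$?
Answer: $- \frac{662}{3} \approx -220.67$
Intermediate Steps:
$f = -302$ ($f = 2 \left(-151\right) = -302$)
$31 + f c{\left(12 \right)} = 31 - 302 \cdot \frac{10}{12} = 31 - 302 \cdot 10 \cdot \frac{1}{12} = 31 - \frac{755}{3} = - \frac{662}{3}$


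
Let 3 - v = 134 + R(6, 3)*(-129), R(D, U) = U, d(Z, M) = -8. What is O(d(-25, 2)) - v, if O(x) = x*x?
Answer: -192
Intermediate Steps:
O(x) = x²
v = 256 (v = 3 - (134 + 3*(-129)) = 3 - (134 - 387) = 3 - 1*(-253) = 3 + 253 = 256)
O(d(-25, 2)) - v = (-8)² - 1*256 = 64 - 256 = -192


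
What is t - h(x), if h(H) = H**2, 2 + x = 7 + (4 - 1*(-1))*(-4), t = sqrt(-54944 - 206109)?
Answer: -225 + I*sqrt(261053) ≈ -225.0 + 510.93*I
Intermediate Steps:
t = I*sqrt(261053) (t = sqrt(-261053) = I*sqrt(261053) ≈ 510.93*I)
x = -15 (x = -2 + (7 + (4 - 1*(-1))*(-4)) = -2 + (7 + (4 + 1)*(-4)) = -2 + (7 + 5*(-4)) = -2 + (7 - 20) = -2 - 13 = -15)
t - h(x) = I*sqrt(261053) - 1*(-15)**2 = I*sqrt(261053) - 1*225 = I*sqrt(261053) - 225 = -225 + I*sqrt(261053)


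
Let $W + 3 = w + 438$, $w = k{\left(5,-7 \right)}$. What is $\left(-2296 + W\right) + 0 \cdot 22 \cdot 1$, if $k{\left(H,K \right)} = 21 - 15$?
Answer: $-1855$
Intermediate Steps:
$k{\left(H,K \right)} = 6$ ($k{\left(H,K \right)} = 21 - 15 = 6$)
$w = 6$
$W = 441$ ($W = -3 + \left(6 + 438\right) = -3 + 444 = 441$)
$\left(-2296 + W\right) + 0 \cdot 22 \cdot 1 = \left(-2296 + 441\right) + 0 \cdot 22 \cdot 1 = -1855 + 0 \cdot 1 = -1855 + 0 = -1855$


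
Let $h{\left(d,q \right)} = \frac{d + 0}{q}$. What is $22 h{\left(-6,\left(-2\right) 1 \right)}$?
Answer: $66$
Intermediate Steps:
$h{\left(d,q \right)} = \frac{d}{q}$
$22 h{\left(-6,\left(-2\right) 1 \right)} = 22 \left(- \frac{6}{\left(-2\right) 1}\right) = 22 \left(- \frac{6}{-2}\right) = 22 \left(\left(-6\right) \left(- \frac{1}{2}\right)\right) = 22 \cdot 3 = 66$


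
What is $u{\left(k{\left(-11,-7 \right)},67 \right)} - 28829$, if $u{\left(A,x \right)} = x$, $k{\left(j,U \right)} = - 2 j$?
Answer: $-28762$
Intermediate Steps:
$u{\left(k{\left(-11,-7 \right)},67 \right)} - 28829 = 67 - 28829 = -28762$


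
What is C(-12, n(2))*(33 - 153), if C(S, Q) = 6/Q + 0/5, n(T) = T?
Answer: -360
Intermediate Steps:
C(S, Q) = 6/Q (C(S, Q) = 6/Q + 0*(⅕) = 6/Q + 0 = 6/Q)
C(-12, n(2))*(33 - 153) = (6/2)*(33 - 153) = (6*(½))*(-120) = 3*(-120) = -360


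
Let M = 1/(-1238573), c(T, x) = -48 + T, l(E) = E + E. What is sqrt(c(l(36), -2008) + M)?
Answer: sqrt(751377808027)/176939 ≈ 4.8990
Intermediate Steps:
l(E) = 2*E
M = -1/1238573 ≈ -8.0738e-7
sqrt(c(l(36), -2008) + M) = sqrt((-48 + 2*36) - 1/1238573) = sqrt((-48 + 72) - 1/1238573) = sqrt(24 - 1/1238573) = sqrt(29725751/1238573) = sqrt(751377808027)/176939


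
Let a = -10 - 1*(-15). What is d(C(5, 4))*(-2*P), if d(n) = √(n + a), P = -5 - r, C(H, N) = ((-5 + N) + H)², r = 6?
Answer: 22*√21 ≈ 100.82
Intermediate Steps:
C(H, N) = (-5 + H + N)²
a = 5 (a = -10 + 15 = 5)
P = -11 (P = -5 - 1*6 = -5 - 6 = -11)
d(n) = √(5 + n) (d(n) = √(n + 5) = √(5 + n))
d(C(5, 4))*(-2*P) = √(5 + (-5 + 5 + 4)²)*(-2*(-11)) = √(5 + 4²)*22 = √(5 + 16)*22 = √21*22 = 22*√21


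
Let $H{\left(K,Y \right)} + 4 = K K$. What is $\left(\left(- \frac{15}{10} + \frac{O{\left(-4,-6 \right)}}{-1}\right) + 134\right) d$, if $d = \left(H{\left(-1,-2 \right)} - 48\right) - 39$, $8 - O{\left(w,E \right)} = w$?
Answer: $-10845$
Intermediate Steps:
$O{\left(w,E \right)} = 8 - w$
$H{\left(K,Y \right)} = -4 + K^{2}$ ($H{\left(K,Y \right)} = -4 + K K = -4 + K^{2}$)
$d = -90$ ($d = \left(\left(-4 + \left(-1\right)^{2}\right) - 48\right) - 39 = \left(\left(-4 + 1\right) - 48\right) - 39 = \left(-3 - 48\right) - 39 = -51 - 39 = -90$)
$\left(\left(- \frac{15}{10} + \frac{O{\left(-4,-6 \right)}}{-1}\right) + 134\right) d = \left(\left(- \frac{15}{10} + \frac{8 - -4}{-1}\right) + 134\right) \left(-90\right) = \left(\left(\left(-15\right) \frac{1}{10} + \left(8 + 4\right) \left(-1\right)\right) + 134\right) \left(-90\right) = \left(\left(- \frac{3}{2} + 12 \left(-1\right)\right) + 134\right) \left(-90\right) = \left(\left(- \frac{3}{2} - 12\right) + 134\right) \left(-90\right) = \left(- \frac{27}{2} + 134\right) \left(-90\right) = \frac{241}{2} \left(-90\right) = -10845$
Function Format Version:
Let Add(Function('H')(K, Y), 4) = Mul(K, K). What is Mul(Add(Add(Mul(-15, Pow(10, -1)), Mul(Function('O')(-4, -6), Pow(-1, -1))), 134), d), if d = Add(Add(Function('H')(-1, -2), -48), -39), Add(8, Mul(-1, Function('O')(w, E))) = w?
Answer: -10845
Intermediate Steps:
Function('O')(w, E) = Add(8, Mul(-1, w))
Function('H')(K, Y) = Add(-4, Pow(K, 2)) (Function('H')(K, Y) = Add(-4, Mul(K, K)) = Add(-4, Pow(K, 2)))
d = -90 (d = Add(Add(Add(-4, Pow(-1, 2)), -48), -39) = Add(Add(Add(-4, 1), -48), -39) = Add(Add(-3, -48), -39) = Add(-51, -39) = -90)
Mul(Add(Add(Mul(-15, Pow(10, -1)), Mul(Function('O')(-4, -6), Pow(-1, -1))), 134), d) = Mul(Add(Add(Mul(-15, Pow(10, -1)), Mul(Add(8, Mul(-1, -4)), Pow(-1, -1))), 134), -90) = Mul(Add(Add(Mul(-15, Rational(1, 10)), Mul(Add(8, 4), -1)), 134), -90) = Mul(Add(Add(Rational(-3, 2), Mul(12, -1)), 134), -90) = Mul(Add(Add(Rational(-3, 2), -12), 134), -90) = Mul(Add(Rational(-27, 2), 134), -90) = Mul(Rational(241, 2), -90) = -10845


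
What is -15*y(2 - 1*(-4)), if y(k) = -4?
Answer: 60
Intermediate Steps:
-15*y(2 - 1*(-4)) = -15*(-4) = 60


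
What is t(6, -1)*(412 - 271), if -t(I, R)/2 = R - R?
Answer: 0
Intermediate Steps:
t(I, R) = 0 (t(I, R) = -2*(R - R) = -2*0 = 0)
t(6, -1)*(412 - 271) = 0*(412 - 271) = 0*141 = 0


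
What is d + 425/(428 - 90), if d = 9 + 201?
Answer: 71405/338 ≈ 211.26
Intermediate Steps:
d = 210
d + 425/(428 - 90) = 210 + 425/(428 - 90) = 210 + 425/338 = 71405/338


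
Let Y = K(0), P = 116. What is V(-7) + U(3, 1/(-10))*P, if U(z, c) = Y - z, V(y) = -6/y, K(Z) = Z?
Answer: -2430/7 ≈ -347.14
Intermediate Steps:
Y = 0
U(z, c) = -z (U(z, c) = 0 - z = -z)
V(-7) + U(3, 1/(-10))*P = -6/(-7) - 1*3*116 = -6*(-⅐) - 3*116 = 6/7 - 348 = -2430/7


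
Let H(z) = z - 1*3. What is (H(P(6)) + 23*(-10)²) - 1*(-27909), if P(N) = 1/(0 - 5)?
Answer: 151029/5 ≈ 30206.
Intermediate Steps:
P(N) = -⅕ (P(N) = 1/(-5) = -⅕)
H(z) = -3 + z (H(z) = z - 3 = -3 + z)
(H(P(6)) + 23*(-10)²) - 1*(-27909) = ((-3 - ⅕) + 23*(-10)²) - 1*(-27909) = (-16/5 + 23*100) + 27909 = (-16/5 + 2300) + 27909 = 11484/5 + 27909 = 151029/5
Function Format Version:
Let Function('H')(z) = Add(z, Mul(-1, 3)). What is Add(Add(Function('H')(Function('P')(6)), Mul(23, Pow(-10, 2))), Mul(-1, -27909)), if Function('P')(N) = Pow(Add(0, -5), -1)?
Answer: Rational(151029, 5) ≈ 30206.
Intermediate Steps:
Function('P')(N) = Rational(-1, 5) (Function('P')(N) = Pow(-5, -1) = Rational(-1, 5))
Function('H')(z) = Add(-3, z) (Function('H')(z) = Add(z, -3) = Add(-3, z))
Add(Add(Function('H')(Function('P')(6)), Mul(23, Pow(-10, 2))), Mul(-1, -27909)) = Add(Add(Add(-3, Rational(-1, 5)), Mul(23, Pow(-10, 2))), Mul(-1, -27909)) = Add(Add(Rational(-16, 5), Mul(23, 100)), 27909) = Add(Add(Rational(-16, 5), 2300), 27909) = Add(Rational(11484, 5), 27909) = Rational(151029, 5)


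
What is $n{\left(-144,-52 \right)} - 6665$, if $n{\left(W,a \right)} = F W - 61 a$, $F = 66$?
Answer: $-12997$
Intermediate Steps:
$n{\left(W,a \right)} = - 61 a + 66 W$ ($n{\left(W,a \right)} = 66 W - 61 a = - 61 a + 66 W$)
$n{\left(-144,-52 \right)} - 6665 = \left(\left(-61\right) \left(-52\right) + 66 \left(-144\right)\right) - 6665 = \left(3172 - 9504\right) - 6665 = -6332 - 6665 = -12997$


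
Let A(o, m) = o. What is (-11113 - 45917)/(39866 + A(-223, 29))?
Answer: -57030/39643 ≈ -1.4386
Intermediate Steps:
(-11113 - 45917)/(39866 + A(-223, 29)) = (-11113 - 45917)/(39866 - 223) = -57030/39643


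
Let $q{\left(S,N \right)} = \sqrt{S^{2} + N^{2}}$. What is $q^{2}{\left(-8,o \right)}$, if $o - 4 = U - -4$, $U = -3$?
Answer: $89$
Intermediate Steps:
$o = 5$ ($o = 4 - -1 = 4 + \left(-3 + 4\right) = 4 + 1 = 5$)
$q{\left(S,N \right)} = \sqrt{N^{2} + S^{2}}$
$q^{2}{\left(-8,o \right)} = \left(\sqrt{5^{2} + \left(-8\right)^{2}}\right)^{2} = \left(\sqrt{25 + 64}\right)^{2} = \left(\sqrt{89}\right)^{2} = 89$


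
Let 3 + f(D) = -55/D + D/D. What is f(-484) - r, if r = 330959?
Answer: -14562279/44 ≈ -3.3096e+5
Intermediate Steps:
f(D) = -2 - 55/D (f(D) = -3 + (-55/D + D/D) = -3 + (-55/D + 1) = -3 + (1 - 55/D) = -2 - 55/D)
f(-484) - r = (-2 - 55/(-484)) - 1*330959 = (-2 - 55*(-1/484)) - 330959 = (-2 + 5/44) - 330959 = -83/44 - 330959 = -14562279/44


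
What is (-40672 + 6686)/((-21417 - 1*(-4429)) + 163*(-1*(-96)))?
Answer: 16993/670 ≈ 25.363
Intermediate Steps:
(-40672 + 6686)/((-21417 - 1*(-4429)) + 163*(-1*(-96))) = -33986/((-21417 + 4429) + 163*96) = -33986/(-16988 + 15648) = -33986/(-1340) = -33986*(-1/1340) = 16993/670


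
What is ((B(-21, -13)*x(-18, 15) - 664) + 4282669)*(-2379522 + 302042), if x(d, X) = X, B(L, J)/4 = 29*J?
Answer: -8848787149800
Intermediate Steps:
B(L, J) = 116*J (B(L, J) = 4*(29*J) = 116*J)
((B(-21, -13)*x(-18, 15) - 664) + 4282669)*(-2379522 + 302042) = (((116*(-13))*15 - 664) + 4282669)*(-2379522 + 302042) = ((-1508*15 - 664) + 4282669)*(-2077480) = ((-22620 - 664) + 4282669)*(-2077480) = (-23284 + 4282669)*(-2077480) = 4259385*(-2077480) = -8848787149800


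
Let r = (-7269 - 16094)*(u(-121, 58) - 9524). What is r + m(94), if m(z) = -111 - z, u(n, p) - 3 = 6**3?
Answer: 217392510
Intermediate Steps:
u(n, p) = 219 (u(n, p) = 3 + 6**3 = 3 + 216 = 219)
r = 217392715 (r = (-7269 - 16094)*(219 - 9524) = -23363*(-9305) = 217392715)
r + m(94) = 217392715 + (-111 - 1*94) = 217392715 + (-111 - 94) = 217392715 - 205 = 217392510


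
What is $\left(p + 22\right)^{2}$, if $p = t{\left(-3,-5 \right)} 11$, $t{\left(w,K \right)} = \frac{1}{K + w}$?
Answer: $\frac{27225}{64} \approx 425.39$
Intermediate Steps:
$p = - \frac{11}{8}$ ($p = \frac{1}{-5 - 3} \cdot 11 = \frac{1}{-8} \cdot 11 = \left(- \frac{1}{8}\right) 11 = - \frac{11}{8} \approx -1.375$)
$\left(p + 22\right)^{2} = \left(- \frac{11}{8} + 22\right)^{2} = \left(\frac{165}{8}\right)^{2} = \frac{27225}{64}$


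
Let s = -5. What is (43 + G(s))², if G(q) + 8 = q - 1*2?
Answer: 784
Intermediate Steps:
G(q) = -10 + q (G(q) = -8 + (q - 1*2) = -8 + (q - 2) = -8 + (-2 + q) = -10 + q)
(43 + G(s))² = (43 + (-10 - 5))² = (43 - 15)² = 28² = 784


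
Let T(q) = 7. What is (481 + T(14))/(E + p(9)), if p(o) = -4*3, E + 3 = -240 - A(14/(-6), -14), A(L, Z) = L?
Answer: -732/379 ≈ -1.9314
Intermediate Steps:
E = -722/3 (E = -3 + (-240 - 14/(-6)) = -3 + (-240 - 14*(-1)/6) = -3 + (-240 - 1*(-7/3)) = -3 + (-240 + 7/3) = -3 - 713/3 = -722/3 ≈ -240.67)
p(o) = -12
(481 + T(14))/(E + p(9)) = (481 + 7)/(-722/3 - 12) = 488/(-758/3) = 488*(-3/758) = -732/379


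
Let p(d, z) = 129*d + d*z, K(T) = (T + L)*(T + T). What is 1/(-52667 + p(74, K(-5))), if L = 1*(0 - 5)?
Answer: -1/35721 ≈ -2.7995e-5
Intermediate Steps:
L = -5 (L = 1*(-5) = -5)
K(T) = 2*T*(-5 + T) (K(T) = (T - 5)*(T + T) = (-5 + T)*(2*T) = 2*T*(-5 + T))
1/(-52667 + p(74, K(-5))) = 1/(-52667 + 74*(129 + 2*(-5)*(-5 - 5))) = 1/(-52667 + 74*(129 + 2*(-5)*(-10))) = 1/(-52667 + 74*(129 + 100)) = 1/(-52667 + 74*229) = 1/(-52667 + 16946) = 1/(-35721) = -1/35721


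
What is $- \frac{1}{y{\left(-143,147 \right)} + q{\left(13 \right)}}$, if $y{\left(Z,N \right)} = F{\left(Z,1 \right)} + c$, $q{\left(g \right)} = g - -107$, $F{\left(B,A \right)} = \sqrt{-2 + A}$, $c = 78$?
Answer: $- \frac{198}{39205} + \frac{i}{39205} \approx -0.0050504 + 2.5507 \cdot 10^{-5} i$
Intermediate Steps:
$q{\left(g \right)} = 107 + g$ ($q{\left(g \right)} = g + 107 = 107 + g$)
$y{\left(Z,N \right)} = 78 + i$ ($y{\left(Z,N \right)} = \sqrt{-2 + 1} + 78 = \sqrt{-1} + 78 = i + 78 = 78 + i$)
$- \frac{1}{y{\left(-143,147 \right)} + q{\left(13 \right)}} = - \frac{1}{\left(78 + i\right) + \left(107 + 13\right)} = - \frac{1}{\left(78 + i\right) + 120} = - \frac{1}{198 + i} = - \frac{198 - i}{39205}$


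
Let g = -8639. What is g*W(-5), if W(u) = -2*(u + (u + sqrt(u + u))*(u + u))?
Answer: 777510 - 172780*I*sqrt(10) ≈ 7.7751e+5 - 5.4638e+5*I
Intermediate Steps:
W(u) = -2*u - 4*u*(u + sqrt(2)*sqrt(u)) (W(u) = -2*(u + (u + sqrt(2*u))*(2*u)) = -2*(u + (u + sqrt(2)*sqrt(u))*(2*u)) = -2*(u + 2*u*(u + sqrt(2)*sqrt(u))) = -2*u - 4*u*(u + sqrt(2)*sqrt(u)))
g*W(-5) = -8639*(-4*(-5)**2 - 2*(-5) - 4*sqrt(2)*(-5)**(3/2)) = -8639*(-4*25 + 10 - 4*sqrt(2)*(-5*I*sqrt(5))) = -8639*(-100 + 10 + 20*I*sqrt(10)) = -8639*(-90 + 20*I*sqrt(10)) = 777510 - 172780*I*sqrt(10)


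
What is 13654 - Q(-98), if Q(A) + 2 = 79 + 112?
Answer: 13465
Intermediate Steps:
Q(A) = 189 (Q(A) = -2 + (79 + 112) = -2 + 191 = 189)
13654 - Q(-98) = 13654 - 1*189 = 13654 - 189 = 13465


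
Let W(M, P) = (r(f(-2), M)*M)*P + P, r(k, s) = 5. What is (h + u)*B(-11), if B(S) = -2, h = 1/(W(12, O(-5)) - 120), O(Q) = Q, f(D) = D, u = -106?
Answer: 90102/425 ≈ 212.00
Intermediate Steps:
W(M, P) = P + 5*M*P (W(M, P) = (5*M)*P + P = 5*M*P + P = P + 5*M*P)
h = -1/425 (h = 1/(-5*(1 + 5*12) - 120) = 1/(-5*(1 + 60) - 120) = 1/(-5*61 - 120) = 1/(-305 - 120) = 1/(-425) = -1/425 ≈ -0.0023529)
(h + u)*B(-11) = (-1/425 - 106)*(-2) = -45051/425*(-2) = 90102/425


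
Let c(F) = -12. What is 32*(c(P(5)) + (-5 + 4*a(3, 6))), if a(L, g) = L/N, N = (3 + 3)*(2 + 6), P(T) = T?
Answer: -536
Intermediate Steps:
N = 48 (N = 6*8 = 48)
a(L, g) = L/48
32*(c(P(5)) + (-5 + 4*a(3, 6))) = 32*(-12 + (-5 + 4*((1/48)*3))) = 32*(-12 + (-5 + 4*(1/16))) = 32*(-12 + (-5 + ¼)) = 32*(-12 - 19/4) = 32*(-67/4) = -536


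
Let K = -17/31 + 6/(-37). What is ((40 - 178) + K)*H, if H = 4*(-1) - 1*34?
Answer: 6045838/1147 ≈ 5271.0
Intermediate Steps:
H = -38 (H = -4 - 34 = -38)
K = -815/1147 (K = -17*1/31 + 6*(-1/37) = -17/31 - 6/37 = -815/1147 ≈ -0.71055)
((40 - 178) + K)*H = ((40 - 178) - 815/1147)*(-38) = (-138 - 815/1147)*(-38) = -159101/1147*(-38) = 6045838/1147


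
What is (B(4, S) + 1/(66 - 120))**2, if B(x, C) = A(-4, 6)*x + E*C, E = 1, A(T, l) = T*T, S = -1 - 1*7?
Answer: 9138529/2916 ≈ 3133.9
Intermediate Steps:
S = -8 (S = -1 - 7 = -8)
A(T, l) = T**2
B(x, C) = C + 16*x (B(x, C) = (-4)**2*x + 1*C = 16*x + C = C + 16*x)
(B(4, S) + 1/(66 - 120))**2 = ((-8 + 16*4) + 1/(66 - 120))**2 = ((-8 + 64) + 1/(-54))**2 = (56 - 1/54)**2 = (3023/54)**2 = 9138529/2916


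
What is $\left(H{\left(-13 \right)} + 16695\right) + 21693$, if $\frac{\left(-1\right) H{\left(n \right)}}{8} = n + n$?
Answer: $38596$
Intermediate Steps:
$H{\left(n \right)} = - 16 n$ ($H{\left(n \right)} = - 8 \left(n + n\right) = - 8 \cdot 2 n = - 16 n$)
$\left(H{\left(-13 \right)} + 16695\right) + 21693 = \left(\left(-16\right) \left(-13\right) + 16695\right) + 21693 = \left(208 + 16695\right) + 21693 = 16903 + 21693 = 38596$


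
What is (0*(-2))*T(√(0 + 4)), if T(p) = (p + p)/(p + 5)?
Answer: 0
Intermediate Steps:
T(p) = 2*p/(5 + p) (T(p) = (2*p)/(5 + p) = 2*p/(5 + p))
(0*(-2))*T(√(0 + 4)) = (0*(-2))*(2*√(0 + 4)/(5 + √(0 + 4))) = 0*(2*√4/(5 + √4)) = 0*(2*2/(5 + 2)) = 0*(2*2/7) = 0*(2*2*(⅐)) = 0*(4/7) = 0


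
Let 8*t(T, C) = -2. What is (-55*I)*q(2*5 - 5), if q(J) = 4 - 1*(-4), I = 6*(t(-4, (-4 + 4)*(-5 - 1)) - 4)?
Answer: 11220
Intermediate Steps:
t(T, C) = -¼ (t(T, C) = (⅛)*(-2) = -¼)
I = -51/2 (I = 6*(-¼ - 4) = 6*(-17/4) = -51/2 ≈ -25.500)
q(J) = 8 (q(J) = 4 + 4 = 8)
(-55*I)*q(2*5 - 5) = -55*(-51/2)*8 = (2805/2)*8 = 11220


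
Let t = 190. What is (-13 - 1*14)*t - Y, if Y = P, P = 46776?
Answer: -51906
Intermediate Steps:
Y = 46776
(-13 - 1*14)*t - Y = (-13 - 1*14)*190 - 1*46776 = (-13 - 14)*190 - 46776 = -27*190 - 46776 = -5130 - 46776 = -51906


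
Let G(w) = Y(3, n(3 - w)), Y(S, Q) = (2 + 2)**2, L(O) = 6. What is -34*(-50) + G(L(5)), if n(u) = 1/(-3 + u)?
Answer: 1716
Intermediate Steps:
Y(S, Q) = 16 (Y(S, Q) = 4**2 = 16)
G(w) = 16
-34*(-50) + G(L(5)) = -34*(-50) + 16 = 1700 + 16 = 1716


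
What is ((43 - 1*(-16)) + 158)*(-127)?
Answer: -27559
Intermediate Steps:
((43 - 1*(-16)) + 158)*(-127) = ((43 + 16) + 158)*(-127) = (59 + 158)*(-127) = 217*(-127) = -27559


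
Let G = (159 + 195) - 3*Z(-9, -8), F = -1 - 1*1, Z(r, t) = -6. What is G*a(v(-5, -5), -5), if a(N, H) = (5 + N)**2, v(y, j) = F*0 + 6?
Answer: 45012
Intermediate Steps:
F = -2 (F = -1 - 1 = -2)
v(y, j) = 6 (v(y, j) = -2*0 + 6 = 0 + 6 = 6)
G = 372 (G = (159 + 195) - 3*(-6) = 354 + 18 = 372)
G*a(v(-5, -5), -5) = 372*(5 + 6)**2 = 372*11**2 = 372*121 = 45012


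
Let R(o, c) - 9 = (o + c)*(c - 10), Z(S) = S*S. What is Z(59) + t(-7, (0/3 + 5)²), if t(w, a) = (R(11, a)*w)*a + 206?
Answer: -92388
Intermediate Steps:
Z(S) = S²
R(o, c) = 9 + (-10 + c)*(c + o) (R(o, c) = 9 + (o + c)*(c - 10) = 9 + (c + o)*(-10 + c) = 9 + (-10 + c)*(c + o))
t(w, a) = 206 + a*w*(-101 + a + a²) (t(w, a) = ((9 + a² - 10*a - 10*11 + a*11)*w)*a + 206 = ((9 + a² - 10*a - 110 + 11*a)*w)*a + 206 = ((-101 + a + a²)*w)*a + 206 = (w*(-101 + a + a²))*a + 206 = a*w*(-101 + a + a²) + 206 = 206 + a*w*(-101 + a + a²))
Z(59) + t(-7, (0/3 + 5)²) = 59² + (206 + (0/3 + 5)²*(-7)*(-101 + (0/3 + 5)² + ((0/3 + 5)²)²)) = 3481 + (206 + (0*(⅓) + 5)²*(-7)*(-101 + (0*(⅓) + 5)² + ((0*(⅓) + 5)²)²)) = 3481 + (206 + (0 + 5)²*(-7)*(-101 + (0 + 5)² + ((0 + 5)²)²)) = 3481 + (206 + 5²*(-7)*(-101 + 5² + (5²)²)) = 3481 + (206 + 25*(-7)*(-101 + 25 + 25²)) = 3481 + (206 + 25*(-7)*(-101 + 25 + 625)) = 3481 + (206 + 25*(-7)*549) = 3481 + (206 - 96075) = 3481 - 95869 = -92388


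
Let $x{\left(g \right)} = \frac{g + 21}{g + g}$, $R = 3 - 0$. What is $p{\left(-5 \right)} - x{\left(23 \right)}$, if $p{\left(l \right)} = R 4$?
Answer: $\frac{254}{23} \approx 11.043$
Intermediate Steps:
$R = 3$ ($R = 3 + 0 = 3$)
$x{\left(g \right)} = \frac{21 + g}{2 g}$
$p{\left(l \right)} = 12$ ($p{\left(l \right)} = 3 \cdot 4 = 12$)
$p{\left(-5 \right)} - x{\left(23 \right)} = 12 - \frac{21 + 23}{2 \cdot 23} = 12 - \frac{1}{2} \cdot \frac{1}{23} \cdot 44 = 12 - \frac{22}{23} = \frac{254}{23}$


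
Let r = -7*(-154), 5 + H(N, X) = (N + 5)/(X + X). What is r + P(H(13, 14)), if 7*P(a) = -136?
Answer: 7410/7 ≈ 1058.6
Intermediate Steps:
H(N, X) = -5 + (5 + N)/(2*X) (H(N, X) = -5 + (N + 5)/(X + X) = -5 + (5 + N)/((2*X)) = -5 + (5 + N)*(1/(2*X)) = -5 + (5 + N)/(2*X))
P(a) = -136/7 (P(a) = (⅐)*(-136) = -136/7)
r = 1078
r + P(H(13, 14)) = 1078 - 136/7 = 7410/7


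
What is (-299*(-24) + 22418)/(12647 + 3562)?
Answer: 29594/16209 ≈ 1.8258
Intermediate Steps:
(-299*(-24) + 22418)/(12647 + 3562) = (7176 + 22418)/16209 = 29594*(1/16209) = 29594/16209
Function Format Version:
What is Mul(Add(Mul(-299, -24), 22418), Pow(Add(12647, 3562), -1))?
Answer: Rational(29594, 16209) ≈ 1.8258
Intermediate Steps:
Mul(Add(Mul(-299, -24), 22418), Pow(Add(12647, 3562), -1)) = Mul(Add(7176, 22418), Pow(16209, -1)) = Mul(29594, Rational(1, 16209)) = Rational(29594, 16209)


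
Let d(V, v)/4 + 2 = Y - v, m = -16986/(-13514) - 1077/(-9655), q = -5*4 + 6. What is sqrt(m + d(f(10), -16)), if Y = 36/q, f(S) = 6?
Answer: 2*sqrt(2454767306175508415)/456671845 ≈ 6.8617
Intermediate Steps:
q = -14 (q = -20 + 6 = -14)
m = 89277204/65238835 (m = -16986*(-1/13514) - 1077*(-1/9655) = 8493/6757 + 1077/9655 = 89277204/65238835 ≈ 1.3685)
Y = -18/7 (Y = 36/(-14) = 36*(-1/14) = -18/7 ≈ -2.5714)
d(V, v) = -128/7 - 4*v (d(V, v) = -8 + 4*(-18/7 - v) = -8 + (-72/7 - 4*v) = -128/7 - 4*v)
sqrt(m + d(f(10), -16)) = sqrt(89277204/65238835 + (-128/7 - 4*(-16))) = sqrt(89277204/65238835 + (-128/7 + 64)) = sqrt(89277204/65238835 + 320/7) = sqrt(21501367628/456671845) = 2*sqrt(2454767306175508415)/456671845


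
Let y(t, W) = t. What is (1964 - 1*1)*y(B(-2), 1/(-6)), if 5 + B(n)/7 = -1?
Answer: -82446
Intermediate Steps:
B(n) = -42 (B(n) = -35 + 7*(-1) = -35 - 7 = -42)
(1964 - 1*1)*y(B(-2), 1/(-6)) = (1964 - 1*1)*(-42) = (1964 - 1)*(-42) = 1963*(-42) = -82446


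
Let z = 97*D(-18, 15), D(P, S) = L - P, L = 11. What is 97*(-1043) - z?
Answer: -103984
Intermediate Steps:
D(P, S) = 11 - P
z = 2813 (z = 97*(11 - 1*(-18)) = 97*(11 + 18) = 97*29 = 2813)
97*(-1043) - z = 97*(-1043) - 1*2813 = -101171 - 2813 = -103984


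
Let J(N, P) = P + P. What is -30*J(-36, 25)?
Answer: -1500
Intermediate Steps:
J(N, P) = 2*P
-30*J(-36, 25) = -60*25 = -30*50 = -1500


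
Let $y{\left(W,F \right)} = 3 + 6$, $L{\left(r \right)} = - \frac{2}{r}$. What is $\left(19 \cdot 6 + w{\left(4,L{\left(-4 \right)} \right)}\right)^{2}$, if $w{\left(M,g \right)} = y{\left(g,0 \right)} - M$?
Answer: $14161$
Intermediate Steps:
$y{\left(W,F \right)} = 9$
$w{\left(M,g \right)} = 9 - M$
$\left(19 \cdot 6 + w{\left(4,L{\left(-4 \right)} \right)}\right)^{2} = \left(19 \cdot 6 + \left(9 - 4\right)\right)^{2} = \left(114 + \left(9 - 4\right)\right)^{2} = \left(114 + 5\right)^{2} = 119^{2} = 14161$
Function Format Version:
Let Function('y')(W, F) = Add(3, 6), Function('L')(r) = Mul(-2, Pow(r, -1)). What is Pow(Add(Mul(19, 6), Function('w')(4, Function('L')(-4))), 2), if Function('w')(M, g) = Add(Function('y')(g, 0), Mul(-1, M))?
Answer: 14161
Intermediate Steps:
Function('y')(W, F) = 9
Function('w')(M, g) = Add(9, Mul(-1, M))
Pow(Add(Mul(19, 6), Function('w')(4, Function('L')(-4))), 2) = Pow(Add(Mul(19, 6), Add(9, Mul(-1, 4))), 2) = Pow(Add(114, Add(9, -4)), 2) = Pow(Add(114, 5), 2) = Pow(119, 2) = 14161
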